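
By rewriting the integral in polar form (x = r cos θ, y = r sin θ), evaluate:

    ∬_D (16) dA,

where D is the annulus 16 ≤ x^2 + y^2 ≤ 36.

The region D is 4 ≤ r ≤ 6, 0 ≤ θ ≤ 2π in polar coordinates, where x = r cos(θ), y = r sin(θ), and dA = r dr dθ.

Under the substitution, the integrand becomes 16, so

    ∬_D (16) dA = ∫_{0}^{2π} ∫_{4}^{6} (16) · r dr dθ.

Inner integral (in r): ∫_{4}^{6} (16) · r dr = 160.

Outer integral (in θ): ∫_{0}^{2π} (160) dθ = 320π.

Therefore ∬_D (16) dA = 320π.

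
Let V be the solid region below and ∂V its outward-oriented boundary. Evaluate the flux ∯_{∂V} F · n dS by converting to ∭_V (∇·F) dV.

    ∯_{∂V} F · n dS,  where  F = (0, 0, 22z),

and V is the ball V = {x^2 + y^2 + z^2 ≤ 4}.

By the divergence theorem,

    ∯_{∂V} F · n dS = ∭_V (∇ · F) dV.

Compute the divergence:
    ∇ · F = ∂F_x/∂x + ∂F_y/∂y + ∂F_z/∂z = 0 + 0 + 22 = 22.

In spherical coordinates, x = ρ sin(φ) cos(θ), y = ρ sin(φ) sin(θ), z = ρ cos(φ), dV = ρ^2 sin(φ) dρ dφ dθ, with 0 ≤ ρ ≤ 2, 0 ≤ φ ≤ π, 0 ≤ θ ≤ 2π.

The integrand, after substitution and multiplying by the volume element, becomes (22) · ρ^2 sin(φ), so

    ∭_V (∇·F) dV = ∫_0^{2π} ∫_0^{π} ∫_0^{2} (22) · ρ^2 sin(φ) dρ dφ dθ.

Inner (ρ from 0 to 2): 176sin(φ)/3.
Middle (φ from 0 to π): 352/3.
Outer (θ from 0 to 2π): 704π/3.

Therefore ∯_{∂V} F · n dS = 704π/3.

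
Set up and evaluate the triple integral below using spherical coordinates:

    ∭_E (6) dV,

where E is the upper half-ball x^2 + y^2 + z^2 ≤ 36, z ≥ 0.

In spherical coordinates, x = ρ sin(φ) cos(θ), y = ρ sin(φ) sin(θ), z = ρ cos(φ), and dV = ρ^2 sin(φ) dρ dφ dθ.

The integrand becomes 6, so

    ∭_E (6) dV = ∫_{0}^{2π} ∫_{0}^{π/2} ∫_{0}^{6} (6) · ρ^2 sin(φ) dρ dφ dθ.

Inner (ρ): 432sin(φ).
Middle (φ): 432.
Outer (θ): 864π.

Therefore the triple integral equals 864π.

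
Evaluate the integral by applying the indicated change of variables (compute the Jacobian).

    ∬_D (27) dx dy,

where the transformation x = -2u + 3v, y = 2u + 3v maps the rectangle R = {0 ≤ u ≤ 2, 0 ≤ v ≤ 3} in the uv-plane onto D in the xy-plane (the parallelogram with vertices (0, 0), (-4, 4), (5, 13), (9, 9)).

Compute the Jacobian determinant of (x, y) with respect to (u, v):

    ∂(x,y)/∂(u,v) = | -2  3 | = (-2)(3) - (3)(2) = -12.
                   | 2  3 |

Its absolute value is |J| = 12 (the area scaling factor).

Substituting x = -2u + 3v, y = 2u + 3v into the integrand,

    27 → 27,

so the integral becomes

    ∬_R (27) · |J| du dv = ∫_0^2 ∫_0^3 (324) dv du.

Inner (v): 972.
Outer (u): 1944.

Therefore ∬_D (27) dx dy = 1944.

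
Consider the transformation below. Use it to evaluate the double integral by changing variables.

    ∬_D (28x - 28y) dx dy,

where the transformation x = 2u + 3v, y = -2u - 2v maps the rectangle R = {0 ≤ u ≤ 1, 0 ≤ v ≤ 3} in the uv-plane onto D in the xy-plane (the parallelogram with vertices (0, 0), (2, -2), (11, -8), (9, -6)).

Compute the Jacobian determinant of (x, y) with respect to (u, v):

    ∂(x,y)/∂(u,v) = | 2  3 | = (2)(-2) - (3)(-2) = 2.
                   | -2  -2 |

Its absolute value is |J| = 2 (the area scaling factor).

Substituting x = 2u + 3v, y = -2u - 2v into the integrand,

    28x - 28y → 112u + 140v,

so the integral becomes

    ∬_R (112u + 140v) · |J| du dv = ∫_0^1 ∫_0^3 (224u + 280v) dv du.

Inner (v): 672u + 1260.
Outer (u): 1596.

Therefore ∬_D (28x - 28y) dx dy = 1596.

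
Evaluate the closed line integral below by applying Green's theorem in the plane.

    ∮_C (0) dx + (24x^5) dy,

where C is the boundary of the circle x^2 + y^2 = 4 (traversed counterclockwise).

Green's theorem converts the closed line integral into a double integral over the enclosed region D:

    ∮_C P dx + Q dy = ∬_D (∂Q/∂x - ∂P/∂y) dA.

Here P = 0, Q = 24x^5, so

    ∂Q/∂x = 120x^4,    ∂P/∂y = 0,
    ∂Q/∂x - ∂P/∂y = 120x^4.

D is the region x^2 + y^2 ≤ 4. Evaluating the double integral:

In polar coordinates (x = r cos θ, y = r sin θ, dA = r dr dθ) the integrand becomes 120r^4cos(θ)^4, so

    ∬_D (120x^4) dA = ∫_0^{2π} ∫_0^{2} (120r^4cos(θ)^4) · r dr dθ.

Inner (r from 0 to 2): 1280cos(θ)^4.
Outer (θ from 0 to 2π): 960π.

Therefore ∮_C P dx + Q dy = 960π.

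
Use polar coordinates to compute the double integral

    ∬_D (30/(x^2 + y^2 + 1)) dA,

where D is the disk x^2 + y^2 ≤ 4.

The region D is 0 ≤ r ≤ 2, 0 ≤ θ ≤ 2π in polar coordinates, where x = r cos(θ), y = r sin(θ), and dA = r dr dθ.

Under the substitution, the integrand becomes 30/(r^2 + 1), so

    ∬_D (30/(x^2 + y^2 + 1)) dA = ∫_{0}^{2π} ∫_{0}^{2} (30/(r^2 + 1)) · r dr dθ.

Inner integral (in r): ∫_{0}^{2} (30/(r^2 + 1)) · r dr = log(30517578125).

Outer integral (in θ): ∫_{0}^{2π} (log(30517578125)) dθ = 30π log(5).

Therefore ∬_D (30/(x^2 + y^2 + 1)) dA = 30π log(5).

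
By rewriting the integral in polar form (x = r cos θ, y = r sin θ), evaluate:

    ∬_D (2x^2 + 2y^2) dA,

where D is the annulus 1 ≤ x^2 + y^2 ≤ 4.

The region D is 1 ≤ r ≤ 2, 0 ≤ θ ≤ 2π in polar coordinates, where x = r cos(θ), y = r sin(θ), and dA = r dr dθ.

Under the substitution, the integrand becomes 2r^2, so

    ∬_D (2x^2 + 2y^2) dA = ∫_{0}^{2π} ∫_{1}^{2} (2r^2) · r dr dθ.

Inner integral (in r): ∫_{1}^{2} (2r^2) · r dr = 15/2.

Outer integral (in θ): ∫_{0}^{2π} (15/2) dθ = 15π.

Therefore ∬_D (2x^2 + 2y^2) dA = 15π.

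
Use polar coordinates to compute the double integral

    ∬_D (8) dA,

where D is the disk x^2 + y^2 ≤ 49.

The region D is 0 ≤ r ≤ 7, 0 ≤ θ ≤ 2π in polar coordinates, where x = r cos(θ), y = r sin(θ), and dA = r dr dθ.

Under the substitution, the integrand becomes 8, so

    ∬_D (8) dA = ∫_{0}^{2π} ∫_{0}^{7} (8) · r dr dθ.

Inner integral (in r): ∫_{0}^{7} (8) · r dr = 196.

Outer integral (in θ): ∫_{0}^{2π} (196) dθ = 392π.

Therefore ∬_D (8) dA = 392π.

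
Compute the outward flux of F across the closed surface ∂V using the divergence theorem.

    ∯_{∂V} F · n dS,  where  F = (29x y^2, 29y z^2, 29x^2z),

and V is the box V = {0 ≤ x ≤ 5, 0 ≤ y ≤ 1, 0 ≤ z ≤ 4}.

By the divergence theorem,

    ∯_{∂V} F · n dS = ∭_V (∇ · F) dV.

Compute the divergence:
    ∇ · F = ∂F_x/∂x + ∂F_y/∂y + ∂F_z/∂z = 29y^2 + 29z^2 + 29x^2 = 29x^2 + 29y^2 + 29z^2.

V is a rectangular box, so dV = dx dy dz with 0 ≤ x ≤ 5, 0 ≤ y ≤ 1, 0 ≤ z ≤ 4.

Integrate (29x^2 + 29y^2 + 29z^2) over V as an iterated integral:

    ∭_V (∇·F) dV = ∫_0^{5} ∫_0^{1} ∫_0^{4} (29x^2 + 29y^2 + 29z^2) dz dy dx.

Inner (z from 0 to 4): 116x^2 + 116y^2 + 1856/3.
Middle (y from 0 to 1): 116x^2 + 1972/3.
Outer (x from 0 to 5): 8120.

Therefore ∯_{∂V} F · n dS = 8120.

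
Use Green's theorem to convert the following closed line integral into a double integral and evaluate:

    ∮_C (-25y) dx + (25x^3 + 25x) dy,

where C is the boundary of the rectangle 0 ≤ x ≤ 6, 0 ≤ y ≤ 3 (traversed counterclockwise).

Green's theorem converts the closed line integral into a double integral over the enclosed region D:

    ∮_C P dx + Q dy = ∬_D (∂Q/∂x - ∂P/∂y) dA.

Here P = -25y, Q = 25x^3 + 25x, so

    ∂Q/∂x = 75x^2 + 25,    ∂P/∂y = -25,
    ∂Q/∂x - ∂P/∂y = 75x^2 + 50.

D is the region 0 ≤ x ≤ 6, 0 ≤ y ≤ 3. Evaluating the double integral:

    ∬_D (75x^2 + 50) dA = ∫_0^{6} ∫_0^{3} (75x^2 + 50) dy dx.

Inner (y from 0 to 3): 225x^2 + 150.
Outer (x from 0 to 6): 17100.

Therefore ∮_C P dx + Q dy = 17100.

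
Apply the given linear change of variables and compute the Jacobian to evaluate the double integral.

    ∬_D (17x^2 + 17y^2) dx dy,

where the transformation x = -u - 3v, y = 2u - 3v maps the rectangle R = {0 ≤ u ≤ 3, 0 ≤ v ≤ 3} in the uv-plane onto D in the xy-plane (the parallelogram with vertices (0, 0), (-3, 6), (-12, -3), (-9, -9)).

Compute the Jacobian determinant of (x, y) with respect to (u, v):

    ∂(x,y)/∂(u,v) = | -1  -3 | = (-1)(-3) - (-3)(2) = 9.
                   | 2  -3 |

Its absolute value is |J| = 9 (the area scaling factor).

Substituting x = -u - 3v, y = 2u - 3v into the integrand,

    17x^2 + 17y^2 → 85u^2 - 102u v + 306v^2,

so the integral becomes

    ∬_R (85u^2 - 102u v + 306v^2) · |J| du dv = ∫_0^3 ∫_0^3 (765u^2 - 918u v + 2754v^2) dv du.

Inner (v): 2295u^2 - 4131u + 24786.
Outer (u): 152847/2.

Therefore ∬_D (17x^2 + 17y^2) dx dy = 152847/2.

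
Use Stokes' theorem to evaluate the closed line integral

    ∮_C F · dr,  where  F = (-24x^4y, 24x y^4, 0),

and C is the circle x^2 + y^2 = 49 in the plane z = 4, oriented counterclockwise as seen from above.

Let S be the flat disk x^2 + y^2 ≤ 49 in the plane z = 4, with upward unit normal n̂ = ẑ. By Stokes' theorem,

    ∮_C F · dr = ∬_S (∇ × F) · n̂ dS = ∬_D (curl F)_z dA,

where D is the disk x^2 + y^2 ≤ 49.

Compute the curl of F = (-24x^4y, 24x y^4, 0):
    (∇ × F)_x = ∂F_z/∂y - ∂F_y/∂z = 0,
    (∇ × F)_y = ∂F_x/∂z - ∂F_z/∂x = 0,
    (∇ × F)_z = ∂F_y/∂x - ∂F_x/∂y = 24x^4 + 24y^4.

On z = 4, (curl F)_z = 24x^4 + 24y^4.

Convert to polar (x = r cos θ, y = r sin θ, dA = r dr dθ); the integrand becomes 24r^4(sin(θ)^4 + cos(θ)^4), so

    ∬_D (curl F)_z dA = ∫_0^{2π} ∫_0^{7} (24r^4(sin(θ)^4 + cos(θ)^4)) · r dr dθ.

Inner (r from 0 to 7): 470596sin(θ)^4 + 470596cos(θ)^4.
Outer (θ from 0 to 2π): 705894π.

Therefore ∮_C F · dr = 705894π.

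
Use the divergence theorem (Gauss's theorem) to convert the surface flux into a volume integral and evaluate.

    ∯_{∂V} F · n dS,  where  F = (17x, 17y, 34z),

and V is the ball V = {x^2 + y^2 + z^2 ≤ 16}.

By the divergence theorem,

    ∯_{∂V} F · n dS = ∭_V (∇ · F) dV.

Compute the divergence:
    ∇ · F = ∂F_x/∂x + ∂F_y/∂y + ∂F_z/∂z = 17 + 17 + 34 = 68.

In spherical coordinates, x = ρ sin(φ) cos(θ), y = ρ sin(φ) sin(θ), z = ρ cos(φ), dV = ρ^2 sin(φ) dρ dφ dθ, with 0 ≤ ρ ≤ 4, 0 ≤ φ ≤ π, 0 ≤ θ ≤ 2π.

The integrand, after substitution and multiplying by the volume element, becomes (68) · ρ^2 sin(φ), so

    ∭_V (∇·F) dV = ∫_0^{2π} ∫_0^{π} ∫_0^{4} (68) · ρ^2 sin(φ) dρ dφ dθ.

Inner (ρ from 0 to 4): 4352sin(φ)/3.
Middle (φ from 0 to π): 8704/3.
Outer (θ from 0 to 2π): 17408π/3.

Therefore ∯_{∂V} F · n dS = 17408π/3.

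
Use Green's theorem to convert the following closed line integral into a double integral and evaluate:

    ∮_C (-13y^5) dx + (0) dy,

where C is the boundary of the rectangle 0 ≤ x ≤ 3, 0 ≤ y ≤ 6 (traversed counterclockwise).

Green's theorem converts the closed line integral into a double integral over the enclosed region D:

    ∮_C P dx + Q dy = ∬_D (∂Q/∂x - ∂P/∂y) dA.

Here P = -13y^5, Q = 0, so

    ∂Q/∂x = 0,    ∂P/∂y = -65y^4,
    ∂Q/∂x - ∂P/∂y = 65y^4.

D is the region 0 ≤ x ≤ 3, 0 ≤ y ≤ 6. Evaluating the double integral:

    ∬_D (65y^4) dA = ∫_0^{3} ∫_0^{6} (65y^4) dy dx.

Inner (y from 0 to 6): 101088.
Outer (x from 0 to 3): 303264.

Therefore ∮_C P dx + Q dy = 303264.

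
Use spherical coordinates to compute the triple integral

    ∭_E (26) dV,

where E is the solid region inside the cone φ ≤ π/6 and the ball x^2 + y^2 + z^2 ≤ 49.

In spherical coordinates, x = ρ sin(φ) cos(θ), y = ρ sin(φ) sin(θ), z = ρ cos(φ), and dV = ρ^2 sin(φ) dρ dφ dθ.

The integrand becomes 26, so

    ∭_E (26) dV = ∫_{0}^{2π} ∫_{0}^{π/6} ∫_{0}^{7} (26) · ρ^2 sin(φ) dρ dφ dθ.

Inner (ρ): 8918sin(φ)/3.
Middle (φ): 8918/3 - 4459sqrt(3)/3.
Outer (θ): 8918π (2 - sqrt(3))/3.

Therefore the triple integral equals 8918π (2 - sqrt(3))/3.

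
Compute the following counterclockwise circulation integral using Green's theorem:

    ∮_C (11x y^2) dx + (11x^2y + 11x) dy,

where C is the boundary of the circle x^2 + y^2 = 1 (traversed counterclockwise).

Green's theorem converts the closed line integral into a double integral over the enclosed region D:

    ∮_C P dx + Q dy = ∬_D (∂Q/∂x - ∂P/∂y) dA.

Here P = 11x y^2, Q = 11x^2y + 11x, so

    ∂Q/∂x = 22x y + 11,    ∂P/∂y = 22x y,
    ∂Q/∂x - ∂P/∂y = 11.

D is the region x^2 + y^2 ≤ 1. Evaluating the double integral:

In polar coordinates (x = r cos θ, y = r sin θ, dA = r dr dθ) the integrand becomes 11, so

    ∬_D (11) dA = ∫_0^{2π} ∫_0^{1} (11) · r dr dθ.

Inner (r from 0 to 1): 11/2.
Outer (θ from 0 to 2π): 11π.

Therefore ∮_C P dx + Q dy = 11π.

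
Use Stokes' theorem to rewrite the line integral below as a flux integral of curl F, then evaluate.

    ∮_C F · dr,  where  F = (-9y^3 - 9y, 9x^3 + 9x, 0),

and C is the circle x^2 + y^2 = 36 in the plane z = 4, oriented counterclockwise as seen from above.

Let S be the flat disk x^2 + y^2 ≤ 36 in the plane z = 4, with upward unit normal n̂ = ẑ. By Stokes' theorem,

    ∮_C F · dr = ∬_S (∇ × F) · n̂ dS = ∬_D (curl F)_z dA,

where D is the disk x^2 + y^2 ≤ 36.

Compute the curl of F = (-9y^3 - 9y, 9x^3 + 9x, 0):
    (∇ × F)_x = ∂F_z/∂y - ∂F_y/∂z = 0,
    (∇ × F)_y = ∂F_x/∂z - ∂F_z/∂x = 0,
    (∇ × F)_z = ∂F_y/∂x - ∂F_x/∂y = 27x^2 + 27y^2 + 18.

On z = 4, (curl F)_z = 27x^2 + 27y^2 + 18.

Convert to polar (x = r cos θ, y = r sin θ, dA = r dr dθ); the integrand becomes 27r^2 + 18, so

    ∬_D (curl F)_z dA = ∫_0^{2π} ∫_0^{6} (27r^2 + 18) · r dr dθ.

Inner (r from 0 to 6): 9072.
Outer (θ from 0 to 2π): 18144π.

Therefore ∮_C F · dr = 18144π.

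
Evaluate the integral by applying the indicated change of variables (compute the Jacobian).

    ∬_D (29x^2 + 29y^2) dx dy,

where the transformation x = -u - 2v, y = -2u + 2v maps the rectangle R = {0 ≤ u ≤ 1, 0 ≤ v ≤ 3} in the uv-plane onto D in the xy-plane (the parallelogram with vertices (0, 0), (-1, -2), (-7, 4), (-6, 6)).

Compute the Jacobian determinant of (x, y) with respect to (u, v):

    ∂(x,y)/∂(u,v) = | -1  -2 | = (-1)(2) - (-2)(-2) = -6.
                   | -2  2 |

Its absolute value is |J| = 6 (the area scaling factor).

Substituting x = -u - 2v, y = -2u + 2v into the integrand,

    29x^2 + 29y^2 → 145u^2 - 116u v + 232v^2,

so the integral becomes

    ∬_R (145u^2 - 116u v + 232v^2) · |J| du dv = ∫_0^1 ∫_0^3 (870u^2 - 696u v + 1392v^2) dv du.

Inner (v): 2610u^2 - 3132u + 12528.
Outer (u): 11832.

Therefore ∬_D (29x^2 + 29y^2) dx dy = 11832.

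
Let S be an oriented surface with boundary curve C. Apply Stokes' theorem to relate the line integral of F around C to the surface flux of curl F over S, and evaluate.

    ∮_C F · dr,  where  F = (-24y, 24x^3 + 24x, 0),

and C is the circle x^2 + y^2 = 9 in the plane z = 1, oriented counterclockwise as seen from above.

Let S be the flat disk x^2 + y^2 ≤ 9 in the plane z = 1, with upward unit normal n̂ = ẑ. By Stokes' theorem,

    ∮_C F · dr = ∬_S (∇ × F) · n̂ dS = ∬_D (curl F)_z dA,

where D is the disk x^2 + y^2 ≤ 9.

Compute the curl of F = (-24y, 24x^3 + 24x, 0):
    (∇ × F)_x = ∂F_z/∂y - ∂F_y/∂z = 0,
    (∇ × F)_y = ∂F_x/∂z - ∂F_z/∂x = 0,
    (∇ × F)_z = ∂F_y/∂x - ∂F_x/∂y = 72x^2 + 48.

On z = 1, (curl F)_z = 72x^2 + 48.

Convert to polar (x = r cos θ, y = r sin θ, dA = r dr dθ); the integrand becomes 72r^2cos(θ)^2 + 48, so

    ∬_D (curl F)_z dA = ∫_0^{2π} ∫_0^{3} (72r^2cos(θ)^2 + 48) · r dr dθ.

Inner (r from 0 to 3): 1458cos(θ)^2 + 216.
Outer (θ from 0 to 2π): 1890π.

Therefore ∮_C F · dr = 1890π.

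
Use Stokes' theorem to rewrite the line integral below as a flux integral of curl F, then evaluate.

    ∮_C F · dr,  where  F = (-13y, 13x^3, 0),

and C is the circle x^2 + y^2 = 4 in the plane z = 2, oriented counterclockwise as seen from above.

Let S be the flat disk x^2 + y^2 ≤ 4 in the plane z = 2, with upward unit normal n̂ = ẑ. By Stokes' theorem,

    ∮_C F · dr = ∬_S (∇ × F) · n̂ dS = ∬_D (curl F)_z dA,

where D is the disk x^2 + y^2 ≤ 4.

Compute the curl of F = (-13y, 13x^3, 0):
    (∇ × F)_x = ∂F_z/∂y - ∂F_y/∂z = 0,
    (∇ × F)_y = ∂F_x/∂z - ∂F_z/∂x = 0,
    (∇ × F)_z = ∂F_y/∂x - ∂F_x/∂y = 39x^2 + 13.

On z = 2, (curl F)_z = 39x^2 + 13.

Convert to polar (x = r cos θ, y = r sin θ, dA = r dr dθ); the integrand becomes 39r^2cos(θ)^2 + 13, so

    ∬_D (curl F)_z dA = ∫_0^{2π} ∫_0^{2} (39r^2cos(θ)^2 + 13) · r dr dθ.

Inner (r from 0 to 2): 156cos(θ)^2 + 26.
Outer (θ from 0 to 2π): 208π.

Therefore ∮_C F · dr = 208π.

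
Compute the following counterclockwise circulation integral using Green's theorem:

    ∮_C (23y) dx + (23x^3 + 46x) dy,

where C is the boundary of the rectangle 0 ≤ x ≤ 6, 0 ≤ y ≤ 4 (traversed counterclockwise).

Green's theorem converts the closed line integral into a double integral over the enclosed region D:

    ∮_C P dx + Q dy = ∬_D (∂Q/∂x - ∂P/∂y) dA.

Here P = 23y, Q = 23x^3 + 46x, so

    ∂Q/∂x = 69x^2 + 46,    ∂P/∂y = 23,
    ∂Q/∂x - ∂P/∂y = 69x^2 + 23.

D is the region 0 ≤ x ≤ 6, 0 ≤ y ≤ 4. Evaluating the double integral:

    ∬_D (69x^2 + 23) dA = ∫_0^{6} ∫_0^{4} (69x^2 + 23) dy dx.

Inner (y from 0 to 4): 276x^2 + 92.
Outer (x from 0 to 6): 20424.

Therefore ∮_C P dx + Q dy = 20424.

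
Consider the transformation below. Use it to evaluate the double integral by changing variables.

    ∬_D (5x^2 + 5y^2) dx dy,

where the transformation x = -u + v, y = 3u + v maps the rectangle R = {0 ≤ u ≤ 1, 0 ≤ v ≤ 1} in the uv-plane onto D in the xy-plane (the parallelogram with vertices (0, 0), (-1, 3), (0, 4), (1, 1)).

Compute the Jacobian determinant of (x, y) with respect to (u, v):

    ∂(x,y)/∂(u,v) = | -1  1 | = (-1)(1) - (1)(3) = -4.
                   | 3  1 |

Its absolute value is |J| = 4 (the area scaling factor).

Substituting x = -u + v, y = 3u + v into the integrand,

    5x^2 + 5y^2 → 50u^2 + 20u v + 10v^2,

so the integral becomes

    ∬_R (50u^2 + 20u v + 10v^2) · |J| du dv = ∫_0^1 ∫_0^1 (200u^2 + 80u v + 40v^2) dv du.

Inner (v): 200u^2 + 40u + 40/3.
Outer (u): 100.

Therefore ∬_D (5x^2 + 5y^2) dx dy = 100.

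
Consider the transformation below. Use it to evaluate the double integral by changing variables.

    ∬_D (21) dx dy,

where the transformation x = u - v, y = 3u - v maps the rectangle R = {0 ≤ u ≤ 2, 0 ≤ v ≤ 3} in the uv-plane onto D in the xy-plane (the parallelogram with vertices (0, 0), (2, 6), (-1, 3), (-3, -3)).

Compute the Jacobian determinant of (x, y) with respect to (u, v):

    ∂(x,y)/∂(u,v) = | 1  -1 | = (1)(-1) - (-1)(3) = 2.
                   | 3  -1 |

Its absolute value is |J| = 2 (the area scaling factor).

Substituting x = u - v, y = 3u - v into the integrand,

    21 → 21,

so the integral becomes

    ∬_R (21) · |J| du dv = ∫_0^2 ∫_0^3 (42) dv du.

Inner (v): 126.
Outer (u): 252.

Therefore ∬_D (21) dx dy = 252.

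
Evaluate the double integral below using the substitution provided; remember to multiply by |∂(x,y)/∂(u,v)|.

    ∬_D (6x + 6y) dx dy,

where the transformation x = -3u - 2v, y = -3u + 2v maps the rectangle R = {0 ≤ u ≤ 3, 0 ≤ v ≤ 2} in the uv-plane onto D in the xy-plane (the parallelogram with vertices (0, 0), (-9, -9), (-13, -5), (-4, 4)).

Compute the Jacobian determinant of (x, y) with respect to (u, v):

    ∂(x,y)/∂(u,v) = | -3  -2 | = (-3)(2) - (-2)(-3) = -12.
                   | -3  2 |

Its absolute value is |J| = 12 (the area scaling factor).

Substituting x = -3u - 2v, y = -3u + 2v into the integrand,

    6x + 6y → -36u,

so the integral becomes

    ∬_R (-36u) · |J| du dv = ∫_0^3 ∫_0^2 (-432u) dv du.

Inner (v): -864u.
Outer (u): -3888.

Therefore ∬_D (6x + 6y) dx dy = -3888.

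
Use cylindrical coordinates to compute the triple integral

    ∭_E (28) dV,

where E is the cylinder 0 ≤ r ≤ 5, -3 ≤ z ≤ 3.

In cylindrical coordinates, x = r cos(θ), y = r sin(θ), z = z, and dV = r dr dθ dz.

The integrand becomes 28, so

    ∭_E (28) dV = ∫_{0}^{2π} ∫_{0}^{5} ∫_{-3}^{3} (28) · r dz dr dθ.

Inner (z): 168r.
Middle (r from 0 to 5): 2100.
Outer (θ): 4200π.

Therefore the triple integral equals 4200π.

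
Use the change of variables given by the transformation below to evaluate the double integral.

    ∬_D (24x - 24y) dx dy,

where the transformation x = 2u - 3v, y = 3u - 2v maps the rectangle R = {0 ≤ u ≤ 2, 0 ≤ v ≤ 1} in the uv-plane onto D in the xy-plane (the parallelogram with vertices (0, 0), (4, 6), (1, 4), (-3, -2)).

Compute the Jacobian determinant of (x, y) with respect to (u, v):

    ∂(x,y)/∂(u,v) = | 2  -3 | = (2)(-2) - (-3)(3) = 5.
                   | 3  -2 |

Its absolute value is |J| = 5 (the area scaling factor).

Substituting x = 2u - 3v, y = 3u - 2v into the integrand,

    24x - 24y → -24u - 24v,

so the integral becomes

    ∬_R (-24u - 24v) · |J| du dv = ∫_0^2 ∫_0^1 (-120u - 120v) dv du.

Inner (v): -120u - 60.
Outer (u): -360.

Therefore ∬_D (24x - 24y) dx dy = -360.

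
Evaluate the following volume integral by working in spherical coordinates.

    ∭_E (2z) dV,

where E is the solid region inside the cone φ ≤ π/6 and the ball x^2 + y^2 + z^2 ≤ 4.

In spherical coordinates, x = ρ sin(φ) cos(θ), y = ρ sin(φ) sin(θ), z = ρ cos(φ), and dV = ρ^2 sin(φ) dρ dφ dθ.

The integrand becomes 2ρ cos(φ), so

    ∭_E (2z) dV = ∫_{0}^{2π} ∫_{0}^{π/6} ∫_{0}^{2} (2ρ cos(φ)) · ρ^2 sin(φ) dρ dφ dθ.

Inner (ρ): 4sin(2φ).
Middle (φ): 1.
Outer (θ): 2π.

Therefore the triple integral equals 2π.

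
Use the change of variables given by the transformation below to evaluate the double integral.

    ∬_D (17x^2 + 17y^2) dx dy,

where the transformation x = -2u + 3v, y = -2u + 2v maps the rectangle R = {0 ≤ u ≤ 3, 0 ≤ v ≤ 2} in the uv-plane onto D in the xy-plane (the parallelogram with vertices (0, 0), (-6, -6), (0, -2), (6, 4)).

Compute the Jacobian determinant of (x, y) with respect to (u, v):

    ∂(x,y)/∂(u,v) = | -2  3 | = (-2)(2) - (3)(-2) = 2.
                   | -2  2 |

Its absolute value is |J| = 2 (the area scaling factor).

Substituting x = -2u + 3v, y = -2u + 2v into the integrand,

    17x^2 + 17y^2 → 136u^2 - 340u v + 221v^2,

so the integral becomes

    ∬_R (136u^2 - 340u v + 221v^2) · |J| du dv = ∫_0^3 ∫_0^2 (272u^2 - 680u v + 442v^2) dv du.

Inner (v): 544u^2 - 1360u + 3536/3.
Outer (u): 2312.

Therefore ∬_D (17x^2 + 17y^2) dx dy = 2312.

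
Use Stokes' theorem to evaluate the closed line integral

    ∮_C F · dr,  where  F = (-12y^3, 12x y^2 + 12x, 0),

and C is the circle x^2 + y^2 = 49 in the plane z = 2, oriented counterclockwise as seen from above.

Let S be the flat disk x^2 + y^2 ≤ 49 in the plane z = 2, with upward unit normal n̂ = ẑ. By Stokes' theorem,

    ∮_C F · dr = ∬_S (∇ × F) · n̂ dS = ∬_D (curl F)_z dA,

where D is the disk x^2 + y^2 ≤ 49.

Compute the curl of F = (-12y^3, 12x y^2 + 12x, 0):
    (∇ × F)_x = ∂F_z/∂y - ∂F_y/∂z = 0,
    (∇ × F)_y = ∂F_x/∂z - ∂F_z/∂x = 0,
    (∇ × F)_z = ∂F_y/∂x - ∂F_x/∂y = 48y^2 + 12.

On z = 2, (curl F)_z = 48y^2 + 12.

Convert to polar (x = r cos θ, y = r sin θ, dA = r dr dθ); the integrand becomes 48r^2sin(θ)^2 + 12, so

    ∬_D (curl F)_z dA = ∫_0^{2π} ∫_0^{7} (48r^2sin(θ)^2 + 12) · r dr dθ.

Inner (r from 0 to 7): 28812sin(θ)^2 + 294.
Outer (θ from 0 to 2π): 29400π.

Therefore ∮_C F · dr = 29400π.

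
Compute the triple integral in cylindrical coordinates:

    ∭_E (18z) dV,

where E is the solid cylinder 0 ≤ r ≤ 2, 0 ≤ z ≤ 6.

In cylindrical coordinates, x = r cos(θ), y = r sin(θ), z = z, and dV = r dr dθ dz.

The integrand becomes 18z, so

    ∭_E (18z) dV = ∫_{0}^{2π} ∫_{0}^{2} ∫_{0}^{6} (18z) · r dz dr dθ.

Inner (z): 324r.
Middle (r from 0 to 2): 648.
Outer (θ): 1296π.

Therefore the triple integral equals 1296π.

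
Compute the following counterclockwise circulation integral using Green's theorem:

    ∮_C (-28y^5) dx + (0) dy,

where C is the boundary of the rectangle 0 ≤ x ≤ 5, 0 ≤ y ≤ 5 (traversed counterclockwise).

Green's theorem converts the closed line integral into a double integral over the enclosed region D:

    ∮_C P dx + Q dy = ∬_D (∂Q/∂x - ∂P/∂y) dA.

Here P = -28y^5, Q = 0, so

    ∂Q/∂x = 0,    ∂P/∂y = -140y^4,
    ∂Q/∂x - ∂P/∂y = 140y^4.

D is the region 0 ≤ x ≤ 5, 0 ≤ y ≤ 5. Evaluating the double integral:

    ∬_D (140y^4) dA = ∫_0^{5} ∫_0^{5} (140y^4) dy dx.

Inner (y from 0 to 5): 87500.
Outer (x from 0 to 5): 437500.

Therefore ∮_C P dx + Q dy = 437500.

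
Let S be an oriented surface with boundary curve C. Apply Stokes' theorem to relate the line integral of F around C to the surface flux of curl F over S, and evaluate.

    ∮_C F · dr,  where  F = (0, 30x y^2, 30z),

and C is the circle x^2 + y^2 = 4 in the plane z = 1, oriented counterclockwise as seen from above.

Let S be the flat disk x^2 + y^2 ≤ 4 in the plane z = 1, with upward unit normal n̂ = ẑ. By Stokes' theorem,

    ∮_C F · dr = ∬_S (∇ × F) · n̂ dS = ∬_D (curl F)_z dA,

where D is the disk x^2 + y^2 ≤ 4.

Compute the curl of F = (0, 30x y^2, 30z):
    (∇ × F)_x = ∂F_z/∂y - ∂F_y/∂z = 0,
    (∇ × F)_y = ∂F_x/∂z - ∂F_z/∂x = 0,
    (∇ × F)_z = ∂F_y/∂x - ∂F_x/∂y = 30y^2.

On z = 1, (curl F)_z = 30y^2.

Convert to polar (x = r cos θ, y = r sin θ, dA = r dr dθ); the integrand becomes 30r^2sin(θ)^2, so

    ∬_D (curl F)_z dA = ∫_0^{2π} ∫_0^{2} (30r^2sin(θ)^2) · r dr dθ.

Inner (r from 0 to 2): 120sin(θ)^2.
Outer (θ from 0 to 2π): 120π.

Therefore ∮_C F · dr = 120π.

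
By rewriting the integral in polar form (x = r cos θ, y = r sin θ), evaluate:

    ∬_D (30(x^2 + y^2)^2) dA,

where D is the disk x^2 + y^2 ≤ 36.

The region D is 0 ≤ r ≤ 6, 0 ≤ θ ≤ 2π in polar coordinates, where x = r cos(θ), y = r sin(θ), and dA = r dr dθ.

Under the substitution, the integrand becomes 30r^4, so

    ∬_D (30(x^2 + y^2)^2) dA = ∫_{0}^{2π} ∫_{0}^{6} (30r^4) · r dr dθ.

Inner integral (in r): ∫_{0}^{6} (30r^4) · r dr = 233280.

Outer integral (in θ): ∫_{0}^{2π} (233280) dθ = 466560π.

Therefore ∬_D (30(x^2 + y^2)^2) dA = 466560π.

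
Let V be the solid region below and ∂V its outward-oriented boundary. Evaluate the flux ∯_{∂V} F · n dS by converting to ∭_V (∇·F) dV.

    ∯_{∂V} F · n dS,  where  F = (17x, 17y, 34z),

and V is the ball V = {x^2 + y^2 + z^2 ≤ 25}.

By the divergence theorem,

    ∯_{∂V} F · n dS = ∭_V (∇ · F) dV.

Compute the divergence:
    ∇ · F = ∂F_x/∂x + ∂F_y/∂y + ∂F_z/∂z = 17 + 17 + 34 = 68.

In spherical coordinates, x = ρ sin(φ) cos(θ), y = ρ sin(φ) sin(θ), z = ρ cos(φ), dV = ρ^2 sin(φ) dρ dφ dθ, with 0 ≤ ρ ≤ 5, 0 ≤ φ ≤ π, 0 ≤ θ ≤ 2π.

The integrand, after substitution and multiplying by the volume element, becomes (68) · ρ^2 sin(φ), so

    ∭_V (∇·F) dV = ∫_0^{2π} ∫_0^{π} ∫_0^{5} (68) · ρ^2 sin(φ) dρ dφ dθ.

Inner (ρ from 0 to 5): 8500sin(φ)/3.
Middle (φ from 0 to π): 17000/3.
Outer (θ from 0 to 2π): 34000π/3.

Therefore ∯_{∂V} F · n dS = 34000π/3.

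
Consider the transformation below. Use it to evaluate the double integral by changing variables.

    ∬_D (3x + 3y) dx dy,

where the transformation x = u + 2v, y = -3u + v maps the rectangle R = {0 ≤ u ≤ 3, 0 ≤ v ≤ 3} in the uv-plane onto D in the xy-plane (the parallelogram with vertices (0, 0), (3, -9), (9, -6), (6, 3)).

Compute the Jacobian determinant of (x, y) with respect to (u, v):

    ∂(x,y)/∂(u,v) = | 1  2 | = (1)(1) - (2)(-3) = 7.
                   | -3  1 |

Its absolute value is |J| = 7 (the area scaling factor).

Substituting x = u + 2v, y = -3u + v into the integrand,

    3x + 3y → -6u + 9v,

so the integral becomes

    ∬_R (-6u + 9v) · |J| du dv = ∫_0^3 ∫_0^3 (-42u + 63v) dv du.

Inner (v): 567/2 - 126u.
Outer (u): 567/2.

Therefore ∬_D (3x + 3y) dx dy = 567/2.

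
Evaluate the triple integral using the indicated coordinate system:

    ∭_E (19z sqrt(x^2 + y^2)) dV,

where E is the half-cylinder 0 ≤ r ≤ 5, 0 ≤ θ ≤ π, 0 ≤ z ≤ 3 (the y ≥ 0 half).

In cylindrical coordinates, x = r cos(θ), y = r sin(θ), z = z, and dV = r dr dθ dz.

The integrand becomes 19r z, so

    ∭_E (19z sqrt(x^2 + y^2)) dV = ∫_{0}^{π} ∫_{0}^{5} ∫_{0}^{3} (19r z) · r dz dr dθ.

Inner (z): 171r^2/2.
Middle (r from 0 to 5): 7125/2.
Outer (θ): 7125π/2.

Therefore the triple integral equals 7125π/2.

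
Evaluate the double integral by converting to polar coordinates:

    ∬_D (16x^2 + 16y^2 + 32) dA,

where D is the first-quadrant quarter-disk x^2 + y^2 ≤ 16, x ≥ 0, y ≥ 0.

The region D is 0 ≤ r ≤ 4, 0 ≤ θ ≤ π/2 in polar coordinates, where x = r cos(θ), y = r sin(θ), and dA = r dr dθ.

Under the substitution, the integrand becomes 16r^2 + 32, so

    ∬_D (16x^2 + 16y^2 + 32) dA = ∫_{0}^{π/2} ∫_{0}^{4} (16r^2 + 32) · r dr dθ.

Inner integral (in r): ∫_{0}^{4} (16r^2 + 32) · r dr = 1280.

Outer integral (in θ): ∫_{0}^{π/2} (1280) dθ = 640π.

Therefore ∬_D (16x^2 + 16y^2 + 32) dA = 640π.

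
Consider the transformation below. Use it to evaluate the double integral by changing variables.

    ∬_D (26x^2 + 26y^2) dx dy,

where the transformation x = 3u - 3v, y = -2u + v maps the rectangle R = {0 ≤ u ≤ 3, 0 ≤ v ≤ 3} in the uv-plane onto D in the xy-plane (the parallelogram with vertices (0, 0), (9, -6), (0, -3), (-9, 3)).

Compute the Jacobian determinant of (x, y) with respect to (u, v):

    ∂(x,y)/∂(u,v) = | 3  -3 | = (3)(1) - (-3)(-2) = -3.
                   | -2  1 |

Its absolute value is |J| = 3 (the area scaling factor).

Substituting x = 3u - 3v, y = -2u + v into the integrand,

    26x^2 + 26y^2 → 338u^2 - 572u v + 260v^2,

so the integral becomes

    ∬_R (338u^2 - 572u v + 260v^2) · |J| du dv = ∫_0^3 ∫_0^3 (1014u^2 - 1716u v + 780v^2) dv du.

Inner (v): 3042u^2 - 7722u + 7020.
Outer (u): 13689.

Therefore ∬_D (26x^2 + 26y^2) dx dy = 13689.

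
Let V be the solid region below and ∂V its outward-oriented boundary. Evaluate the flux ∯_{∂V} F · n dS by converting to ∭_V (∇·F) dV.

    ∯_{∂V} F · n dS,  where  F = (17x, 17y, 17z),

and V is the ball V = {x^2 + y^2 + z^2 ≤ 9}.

By the divergence theorem,

    ∯_{∂V} F · n dS = ∭_V (∇ · F) dV.

Compute the divergence:
    ∇ · F = ∂F_x/∂x + ∂F_y/∂y + ∂F_z/∂z = 17 + 17 + 17 = 51.

In spherical coordinates, x = ρ sin(φ) cos(θ), y = ρ sin(φ) sin(θ), z = ρ cos(φ), dV = ρ^2 sin(φ) dρ dφ dθ, with 0 ≤ ρ ≤ 3, 0 ≤ φ ≤ π, 0 ≤ θ ≤ 2π.

The integrand, after substitution and multiplying by the volume element, becomes (51) · ρ^2 sin(φ), so

    ∭_V (∇·F) dV = ∫_0^{2π} ∫_0^{π} ∫_0^{3} (51) · ρ^2 sin(φ) dρ dφ dθ.

Inner (ρ from 0 to 3): 459sin(φ).
Middle (φ from 0 to π): 918.
Outer (θ from 0 to 2π): 1836π.

Therefore ∯_{∂V} F · n dS = 1836π.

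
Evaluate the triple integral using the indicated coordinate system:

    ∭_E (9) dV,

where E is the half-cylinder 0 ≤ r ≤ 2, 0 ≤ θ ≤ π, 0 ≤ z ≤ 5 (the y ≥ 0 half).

In cylindrical coordinates, x = r cos(θ), y = r sin(θ), z = z, and dV = r dr dθ dz.

The integrand becomes 9, so

    ∭_E (9) dV = ∫_{0}^{π} ∫_{0}^{2} ∫_{0}^{5} (9) · r dz dr dθ.

Inner (z): 45r.
Middle (r from 0 to 2): 90.
Outer (θ): 90π.

Therefore the triple integral equals 90π.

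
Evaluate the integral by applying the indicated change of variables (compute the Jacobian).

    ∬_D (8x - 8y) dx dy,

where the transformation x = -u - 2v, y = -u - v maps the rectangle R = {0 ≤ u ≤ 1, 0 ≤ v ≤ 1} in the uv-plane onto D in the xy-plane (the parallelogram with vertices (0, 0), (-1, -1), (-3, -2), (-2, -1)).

Compute the Jacobian determinant of (x, y) with respect to (u, v):

    ∂(x,y)/∂(u,v) = | -1  -2 | = (-1)(-1) - (-2)(-1) = -1.
                   | -1  -1 |

Its absolute value is |J| = 1 (the area scaling factor).

Substituting x = -u - 2v, y = -u - v into the integrand,

    8x - 8y → -8v,

so the integral becomes

    ∬_R (-8v) · |J| du dv = ∫_0^1 ∫_0^1 (-8v) dv du.

Inner (v): -4.
Outer (u): -4.

Therefore ∬_D (8x - 8y) dx dy = -4.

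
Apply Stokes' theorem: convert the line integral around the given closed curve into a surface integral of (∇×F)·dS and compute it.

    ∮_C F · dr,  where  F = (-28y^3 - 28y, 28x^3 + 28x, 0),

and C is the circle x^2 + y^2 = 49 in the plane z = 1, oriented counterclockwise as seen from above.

Let S be the flat disk x^2 + y^2 ≤ 49 in the plane z = 1, with upward unit normal n̂ = ẑ. By Stokes' theorem,

    ∮_C F · dr = ∬_S (∇ × F) · n̂ dS = ∬_D (curl F)_z dA,

where D is the disk x^2 + y^2 ≤ 49.

Compute the curl of F = (-28y^3 - 28y, 28x^3 + 28x, 0):
    (∇ × F)_x = ∂F_z/∂y - ∂F_y/∂z = 0,
    (∇ × F)_y = ∂F_x/∂z - ∂F_z/∂x = 0,
    (∇ × F)_z = ∂F_y/∂x - ∂F_x/∂y = 84x^2 + 84y^2 + 56.

On z = 1, (curl F)_z = 84x^2 + 84y^2 + 56.

Convert to polar (x = r cos θ, y = r sin θ, dA = r dr dθ); the integrand becomes 84r^2 + 56, so

    ∬_D (curl F)_z dA = ∫_0^{2π} ∫_0^{7} (84r^2 + 56) · r dr dθ.

Inner (r from 0 to 7): 51793.
Outer (θ from 0 to 2π): 103586π.

Therefore ∮_C F · dr = 103586π.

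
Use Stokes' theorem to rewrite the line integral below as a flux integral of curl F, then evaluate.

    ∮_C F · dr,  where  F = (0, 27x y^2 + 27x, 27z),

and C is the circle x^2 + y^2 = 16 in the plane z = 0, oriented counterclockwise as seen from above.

Let S be the flat disk x^2 + y^2 ≤ 16 in the plane z = 0, with upward unit normal n̂ = ẑ. By Stokes' theorem,

    ∮_C F · dr = ∬_S (∇ × F) · n̂ dS = ∬_D (curl F)_z dA,

where D is the disk x^2 + y^2 ≤ 16.

Compute the curl of F = (0, 27x y^2 + 27x, 27z):
    (∇ × F)_x = ∂F_z/∂y - ∂F_y/∂z = 0,
    (∇ × F)_y = ∂F_x/∂z - ∂F_z/∂x = 0,
    (∇ × F)_z = ∂F_y/∂x - ∂F_x/∂y = 27y^2 + 27.

On z = 0, (curl F)_z = 27y^2 + 27.

Convert to polar (x = r cos θ, y = r sin θ, dA = r dr dθ); the integrand becomes 27r^2sin(θ)^2 + 27, so

    ∬_D (curl F)_z dA = ∫_0^{2π} ∫_0^{4} (27r^2sin(θ)^2 + 27) · r dr dθ.

Inner (r from 0 to 4): 1728sin(θ)^2 + 216.
Outer (θ from 0 to 2π): 2160π.

Therefore ∮_C F · dr = 2160π.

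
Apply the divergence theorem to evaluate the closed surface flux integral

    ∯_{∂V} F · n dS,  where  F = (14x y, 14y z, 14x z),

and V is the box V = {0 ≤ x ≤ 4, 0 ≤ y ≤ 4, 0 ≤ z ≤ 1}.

By the divergence theorem,

    ∯_{∂V} F · n dS = ∭_V (∇ · F) dV.

Compute the divergence:
    ∇ · F = ∂F_x/∂x + ∂F_y/∂y + ∂F_z/∂z = 14y + 14z + 14x = 14x + 14y + 14z.

V is a rectangular box, so dV = dx dy dz with 0 ≤ x ≤ 4, 0 ≤ y ≤ 4, 0 ≤ z ≤ 1.

Integrate (14x + 14y + 14z) over V as an iterated integral:

    ∭_V (∇·F) dV = ∫_0^{4} ∫_0^{4} ∫_0^{1} (14x + 14y + 14z) dz dy dx.

Inner (z from 0 to 1): 14x + 14y + 7.
Middle (y from 0 to 4): 56x + 140.
Outer (x from 0 to 4): 1008.

Therefore ∯_{∂V} F · n dS = 1008.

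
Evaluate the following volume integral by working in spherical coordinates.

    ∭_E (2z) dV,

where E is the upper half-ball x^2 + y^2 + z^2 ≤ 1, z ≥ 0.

In spherical coordinates, x = ρ sin(φ) cos(θ), y = ρ sin(φ) sin(θ), z = ρ cos(φ), and dV = ρ^2 sin(φ) dρ dφ dθ.

The integrand becomes 2ρ cos(φ), so

    ∭_E (2z) dV = ∫_{0}^{2π} ∫_{0}^{π/2} ∫_{0}^{1} (2ρ cos(φ)) · ρ^2 sin(φ) dρ dφ dθ.

Inner (ρ): sin(2φ)/4.
Middle (φ): 1/4.
Outer (θ): π/2.

Therefore the triple integral equals π/2.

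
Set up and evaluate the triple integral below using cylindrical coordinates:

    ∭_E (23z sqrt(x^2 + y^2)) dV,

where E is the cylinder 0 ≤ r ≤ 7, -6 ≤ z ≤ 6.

In cylindrical coordinates, x = r cos(θ), y = r sin(θ), z = z, and dV = r dr dθ dz.

The integrand becomes 23r z, so

    ∭_E (23z sqrt(x^2 + y^2)) dV = ∫_{0}^{2π} ∫_{0}^{7} ∫_{-6}^{6} (23r z) · r dz dr dθ.

Inner (z): 0.
Middle (r from 0 to 7): 0.
Outer (θ): 0.

Therefore the triple integral equals 0.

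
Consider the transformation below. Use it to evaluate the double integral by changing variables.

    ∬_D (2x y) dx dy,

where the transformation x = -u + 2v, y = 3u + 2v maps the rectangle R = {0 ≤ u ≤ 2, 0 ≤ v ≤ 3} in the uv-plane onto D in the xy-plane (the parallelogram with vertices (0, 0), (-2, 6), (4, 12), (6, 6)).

Compute the Jacobian determinant of (x, y) with respect to (u, v):

    ∂(x,y)/∂(u,v) = | -1  2 | = (-1)(2) - (2)(3) = -8.
                   | 3  2 |

Its absolute value is |J| = 8 (the area scaling factor).

Substituting x = -u + 2v, y = 3u + 2v into the integrand,

    2x y → -6u^2 + 8u v + 8v^2,

so the integral becomes

    ∬_R (-6u^2 + 8u v + 8v^2) · |J| du dv = ∫_0^2 ∫_0^3 (-48u^2 + 64u v + 64v^2) dv du.

Inner (v): -144u^2 + 288u + 576.
Outer (u): 1344.

Therefore ∬_D (2x y) dx dy = 1344.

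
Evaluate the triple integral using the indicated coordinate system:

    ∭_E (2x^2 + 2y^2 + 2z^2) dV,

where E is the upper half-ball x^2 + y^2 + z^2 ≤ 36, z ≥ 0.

In spherical coordinates, x = ρ sin(φ) cos(θ), y = ρ sin(φ) sin(θ), z = ρ cos(φ), and dV = ρ^2 sin(φ) dρ dφ dθ.

The integrand becomes 2ρ^2, so

    ∭_E (2x^2 + 2y^2 + 2z^2) dV = ∫_{0}^{2π} ∫_{0}^{π/2} ∫_{0}^{6} (2ρ^2) · ρ^2 sin(φ) dρ dφ dθ.

Inner (ρ): 15552sin(φ)/5.
Middle (φ): 15552/5.
Outer (θ): 31104π/5.

Therefore the triple integral equals 31104π/5.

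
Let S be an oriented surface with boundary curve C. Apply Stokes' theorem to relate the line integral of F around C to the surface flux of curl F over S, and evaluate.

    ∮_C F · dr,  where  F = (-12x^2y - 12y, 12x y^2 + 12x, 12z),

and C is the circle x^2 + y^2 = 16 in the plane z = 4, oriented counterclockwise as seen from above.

Let S be the flat disk x^2 + y^2 ≤ 16 in the plane z = 4, with upward unit normal n̂ = ẑ. By Stokes' theorem,

    ∮_C F · dr = ∬_S (∇ × F) · n̂ dS = ∬_D (curl F)_z dA,

where D is the disk x^2 + y^2 ≤ 16.

Compute the curl of F = (-12x^2y - 12y, 12x y^2 + 12x, 12z):
    (∇ × F)_x = ∂F_z/∂y - ∂F_y/∂z = 0,
    (∇ × F)_y = ∂F_x/∂z - ∂F_z/∂x = 0,
    (∇ × F)_z = ∂F_y/∂x - ∂F_x/∂y = 12x^2 + 12y^2 + 24.

On z = 4, (curl F)_z = 12x^2 + 12y^2 + 24.

Convert to polar (x = r cos θ, y = r sin θ, dA = r dr dθ); the integrand becomes 12r^2 + 24, so

    ∬_D (curl F)_z dA = ∫_0^{2π} ∫_0^{4} (12r^2 + 24) · r dr dθ.

Inner (r from 0 to 4): 960.
Outer (θ from 0 to 2π): 1920π.

Therefore ∮_C F · dr = 1920π.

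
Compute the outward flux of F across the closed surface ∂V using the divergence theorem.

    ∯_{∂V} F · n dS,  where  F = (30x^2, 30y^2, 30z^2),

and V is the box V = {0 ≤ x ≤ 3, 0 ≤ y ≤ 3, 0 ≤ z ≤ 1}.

By the divergence theorem,

    ∯_{∂V} F · n dS = ∭_V (∇ · F) dV.

Compute the divergence:
    ∇ · F = ∂F_x/∂x + ∂F_y/∂y + ∂F_z/∂z = 60x + 60y + 60z.

V is a rectangular box, so dV = dx dy dz with 0 ≤ x ≤ 3, 0 ≤ y ≤ 3, 0 ≤ z ≤ 1.

Integrate (60x + 60y + 60z) over V as an iterated integral:

    ∭_V (∇·F) dV = ∫_0^{3} ∫_0^{3} ∫_0^{1} (60x + 60y + 60z) dz dy dx.

Inner (z from 0 to 1): 60x + 60y + 30.
Middle (y from 0 to 3): 180x + 360.
Outer (x from 0 to 3): 1890.

Therefore ∯_{∂V} F · n dS = 1890.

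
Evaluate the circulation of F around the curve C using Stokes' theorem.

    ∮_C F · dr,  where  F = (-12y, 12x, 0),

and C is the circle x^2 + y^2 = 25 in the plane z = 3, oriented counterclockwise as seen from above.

Let S be the flat disk x^2 + y^2 ≤ 25 in the plane z = 3, with upward unit normal n̂ = ẑ. By Stokes' theorem,

    ∮_C F · dr = ∬_S (∇ × F) · n̂ dS = ∬_D (curl F)_z dA,

where D is the disk x^2 + y^2 ≤ 25.

Compute the curl of F = (-12y, 12x, 0):
    (∇ × F)_x = ∂F_z/∂y - ∂F_y/∂z = 0,
    (∇ × F)_y = ∂F_x/∂z - ∂F_z/∂x = 0,
    (∇ × F)_z = ∂F_y/∂x - ∂F_x/∂y = 24.

On z = 3, (curl F)_z = 24.

Convert to polar (x = r cos θ, y = r sin θ, dA = r dr dθ); the integrand becomes 24, so

    ∬_D (curl F)_z dA = ∫_0^{2π} ∫_0^{5} (24) · r dr dθ.

Inner (r from 0 to 5): 300.
Outer (θ from 0 to 2π): 600π.

Therefore ∮_C F · dr = 600π.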